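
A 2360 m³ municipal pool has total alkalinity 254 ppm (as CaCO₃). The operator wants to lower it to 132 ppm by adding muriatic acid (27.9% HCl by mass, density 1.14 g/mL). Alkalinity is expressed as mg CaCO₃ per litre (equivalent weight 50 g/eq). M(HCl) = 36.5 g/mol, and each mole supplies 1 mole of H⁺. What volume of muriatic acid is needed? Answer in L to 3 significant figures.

661 L

Volume: 2360 m³ = 2,360,000 L.
Alkalinity to neutralize: (254 − 132) = 122 mg/L as CaCO₃ × 2,360,000 L = 287,900 g as CaCO₃.
Equivalents of H⁺ required: 287,900 ÷ 50 g/eq = 5758 eq = 5758 mol HCl.
Mass of HCl: 5758 × 36.5 = 210,200 g.
Mass of 27.9% solution: 210,200 / 0.279 = 753,300 g.
Volume: 753,300 g ÷ 1.14 g/mL = 660,800 mL.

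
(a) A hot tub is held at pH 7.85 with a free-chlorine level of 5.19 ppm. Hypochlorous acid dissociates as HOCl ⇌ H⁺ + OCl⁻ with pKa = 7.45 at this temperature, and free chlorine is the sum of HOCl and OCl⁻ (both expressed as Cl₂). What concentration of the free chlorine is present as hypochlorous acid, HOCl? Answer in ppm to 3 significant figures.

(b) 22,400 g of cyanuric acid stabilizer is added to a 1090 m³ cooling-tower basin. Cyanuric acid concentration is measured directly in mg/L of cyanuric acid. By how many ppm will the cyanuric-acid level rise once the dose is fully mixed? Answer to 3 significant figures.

(a) [OCl⁻]/[HOCl] = 10^(pH − pKa) = 10^(7.85 − 7.45) = 10^0.40 = 2.512.
(a) Fraction as HOCl = 1 / (1 + 2.512) = 0.2847.
(a) HOCl = 0.2847 × 5.19 ppm = 1.478 ppm.

(b) Volume: 1090 m³ = 1,090,000 L.
(b) Rise: 22,400 g / 1,090,000 L × 1000 = 20.55 mg/L.

(a) 1.48 ppm; (b) 20.6 ppm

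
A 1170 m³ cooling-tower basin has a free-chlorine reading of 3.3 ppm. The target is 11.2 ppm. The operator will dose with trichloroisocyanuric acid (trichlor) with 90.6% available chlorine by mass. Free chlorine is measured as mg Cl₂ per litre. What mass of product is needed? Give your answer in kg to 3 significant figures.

10.2 kg

Volume: 1170 m³ = 1,170,000 L.
Chlorine deficit: 11.2 − 3.3 = 7.9 ppm = 7.9 mg/L as Cl₂.
Cl₂ equivalent needed: 7.9 mg/L × 1,170,000 L = 9,243,000 mg = 9243 g.
Product at 90.6% available chlorine: 9243 / 0.906 = 10,200 g.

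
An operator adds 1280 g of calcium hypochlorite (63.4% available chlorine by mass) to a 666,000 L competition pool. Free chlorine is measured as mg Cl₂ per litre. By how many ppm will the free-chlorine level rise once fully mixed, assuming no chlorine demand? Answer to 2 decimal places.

Available chlorine delivered: 1280 g × 0.634 = 811.5 g as Cl₂.
Concentration rise: 811.5 g / 666,000 L = 1.218 mg/L = 1.22 ppm.

1.22 ppm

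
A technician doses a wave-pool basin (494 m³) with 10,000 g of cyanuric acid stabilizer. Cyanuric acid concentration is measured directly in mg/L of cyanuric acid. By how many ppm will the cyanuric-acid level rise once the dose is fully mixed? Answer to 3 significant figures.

Volume: 494 m³ = 494,000 L.
Rise: 10,000 g / 494,000 L × 1000 = 20.24 mg/L.

20.2 ppm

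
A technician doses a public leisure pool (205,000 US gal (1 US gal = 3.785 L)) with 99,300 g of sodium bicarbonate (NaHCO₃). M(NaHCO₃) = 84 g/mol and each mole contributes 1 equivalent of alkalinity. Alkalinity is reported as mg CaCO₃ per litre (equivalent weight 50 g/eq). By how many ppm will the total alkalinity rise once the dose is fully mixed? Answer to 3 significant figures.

76.2 ppm

Volume: 205,000 US gal × 3.785 L/gal = 775,925 L.
Moles of NaHCO₃: 99,300 g ÷ 84 g/mol = 1182 mol → 1182 eq of alkalinity.
As CaCO₃: 1182 eq × 50 g/eq = 59,110 g.
Rise: 59,110 g / 775,925 L × 1000 = 76.18 mg/L.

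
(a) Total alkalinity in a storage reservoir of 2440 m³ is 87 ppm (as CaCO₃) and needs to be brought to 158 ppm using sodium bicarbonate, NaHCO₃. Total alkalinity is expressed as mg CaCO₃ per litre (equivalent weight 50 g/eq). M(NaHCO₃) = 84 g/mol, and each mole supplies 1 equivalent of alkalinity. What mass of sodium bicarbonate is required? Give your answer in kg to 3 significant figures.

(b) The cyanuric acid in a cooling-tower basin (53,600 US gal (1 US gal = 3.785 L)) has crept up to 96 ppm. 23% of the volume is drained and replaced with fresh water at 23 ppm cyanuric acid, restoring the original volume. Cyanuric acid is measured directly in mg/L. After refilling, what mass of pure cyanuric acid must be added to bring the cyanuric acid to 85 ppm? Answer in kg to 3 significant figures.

(a) Volume: 2440 m³ = 2,440,000 L.
(a) Alkalinity to add: (158 − 87) = 71 mg/L as CaCO₃ × 2,440,000 L = 173,200 g as CaCO₃.
(a) Equivalents: 173,200 g ÷ 50 g/eq = 3465 eq.
(a) NaHCO₃ supplies 1 eq per mole → 3465 mol.
(a) Mass: 3465 mol × 84 g/mol = 291,000 g.

(b) Volume: 53,600 US gal × 3.785 L/gal = 202,876 L.
(b) After draining 23% and refilling: 96 × 0.77 + 23 × 0.23 = 79.21 ppm.
(b) Deficit to target: 85 − 79.21 = 5.79 mg/L.
(b) Mass: 5.79 mg/L × 202,876 L = 1175 g cyanuric acid.

(a) 291 kg; (b) 1.17 kg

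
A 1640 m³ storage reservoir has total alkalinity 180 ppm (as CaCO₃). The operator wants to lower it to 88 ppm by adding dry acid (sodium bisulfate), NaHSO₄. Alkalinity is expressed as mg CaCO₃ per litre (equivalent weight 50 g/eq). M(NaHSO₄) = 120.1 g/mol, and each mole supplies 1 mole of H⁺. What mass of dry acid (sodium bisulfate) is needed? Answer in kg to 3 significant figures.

Volume: 1640 m³ = 1,640,000 L.
Alkalinity to neutralize: (180 − 88) = 92 mg/L as CaCO₃ × 1,640,000 L = 150,900 g as CaCO₃.
Equivalents of H⁺ required: 150,900 ÷ 50 g/eq = 3018 eq = 3018 mol NaHSO₄.
Mass of NaHSO₄: 3018 × 120.1 = 362,400 g.

362 kg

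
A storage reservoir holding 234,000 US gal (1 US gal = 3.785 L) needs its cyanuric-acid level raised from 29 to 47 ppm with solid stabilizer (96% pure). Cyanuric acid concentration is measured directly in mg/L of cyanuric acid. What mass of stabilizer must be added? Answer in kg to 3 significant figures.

Volume: 234,000 US gal × 3.785 L/gal = 885,690 L.
CYA to add: (47 − 29) = 18 mg/L × 885,690 L = 15,940 g cyanuric acid.
At 96% purity: 15,940 / 0.96 = 16,610 g product.

16.6 kg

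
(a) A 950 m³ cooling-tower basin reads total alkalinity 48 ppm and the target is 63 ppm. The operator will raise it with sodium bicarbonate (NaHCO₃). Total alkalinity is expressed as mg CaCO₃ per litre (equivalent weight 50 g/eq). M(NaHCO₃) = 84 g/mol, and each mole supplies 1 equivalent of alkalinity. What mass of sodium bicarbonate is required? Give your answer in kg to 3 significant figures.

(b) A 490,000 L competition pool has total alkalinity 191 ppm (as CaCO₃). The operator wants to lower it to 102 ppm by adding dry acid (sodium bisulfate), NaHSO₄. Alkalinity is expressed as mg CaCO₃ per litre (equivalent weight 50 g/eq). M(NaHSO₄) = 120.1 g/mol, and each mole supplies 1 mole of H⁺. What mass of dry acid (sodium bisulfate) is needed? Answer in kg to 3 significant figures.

(a) 23.9 kg; (b) 105 kg

(a) Volume: 950 m³ = 950,000 L.
(a) Alkalinity to add: (63 − 48) = 15 mg/L as CaCO₃ × 950,000 L = 14,250 g as CaCO₃.
(a) Equivalents: 14,250 g ÷ 50 g/eq = 285 eq.
(a) NaHCO₃ supplies 1 eq per mole → 285 mol.
(a) Mass: 285 mol × 84 g/mol = 23,940 g.

(b) Alkalinity to neutralize: (191 − 102) = 89 mg/L as CaCO₃ × 490,000 L = 43,610 g as CaCO₃.
(b) Equivalents of H⁺ required: 43,610 ÷ 50 g/eq = 872.2 eq = 872.2 mol NaHSO₄.
(b) Mass of NaHSO₄: 872.2 × 120.1 = 104,800 g.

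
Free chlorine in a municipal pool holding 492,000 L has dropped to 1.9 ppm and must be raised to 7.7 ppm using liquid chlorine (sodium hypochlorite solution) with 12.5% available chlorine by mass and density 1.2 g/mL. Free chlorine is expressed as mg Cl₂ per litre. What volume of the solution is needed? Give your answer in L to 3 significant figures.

Chlorine deficit: 7.7 − 1.9 = 5.8 ppm = 5.8 mg/L as Cl₂.
Cl₂ equivalent needed: 5.8 mg/L × 492,000 L = 2,854,000 mg = 2854 g.
Product at 12.5% available chlorine: 2854 / 0.125 = 22,830 g.
Volume at density 1.2 g/mL: 22,830 g ÷ 1.2 g/mL = 19,020 mL.

19.0 L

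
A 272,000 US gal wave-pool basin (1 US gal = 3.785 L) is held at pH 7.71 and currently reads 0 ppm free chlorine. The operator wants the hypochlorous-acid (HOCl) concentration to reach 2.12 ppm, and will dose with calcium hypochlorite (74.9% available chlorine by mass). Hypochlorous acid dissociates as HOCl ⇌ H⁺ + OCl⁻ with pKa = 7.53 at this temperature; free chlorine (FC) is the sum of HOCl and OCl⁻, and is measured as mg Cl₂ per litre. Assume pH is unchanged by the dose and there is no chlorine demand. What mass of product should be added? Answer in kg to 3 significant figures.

7.32 kg

Volume: 272,000 US gal × 3.785 L/gal = 1,029,520 L.
[OCl⁻]/[HOCl] = 10^(pH − pKa) = 10^(7.71 − 7.53) = 1.514; fraction as HOCl = 1/(1 + 1.514) = 0.3978.
Free chlorine required for 2.12 ppm HOCl: 2.12 / 0.3978 = 5.329 ppm.
FC to add: 5.329 − 0 = 5.329 mg/L as Cl₂.
Cl₂ equivalent: 5.329 mg/L × 1,029,520 L = 5486 g.
Product at 74.9% available Cl: 5486 / 0.749 = 7325 g.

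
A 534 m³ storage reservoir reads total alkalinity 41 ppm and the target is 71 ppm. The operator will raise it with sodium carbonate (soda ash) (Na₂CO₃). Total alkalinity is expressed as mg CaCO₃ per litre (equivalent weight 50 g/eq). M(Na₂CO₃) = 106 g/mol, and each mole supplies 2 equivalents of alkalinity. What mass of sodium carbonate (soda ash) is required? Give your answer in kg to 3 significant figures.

17.0 kg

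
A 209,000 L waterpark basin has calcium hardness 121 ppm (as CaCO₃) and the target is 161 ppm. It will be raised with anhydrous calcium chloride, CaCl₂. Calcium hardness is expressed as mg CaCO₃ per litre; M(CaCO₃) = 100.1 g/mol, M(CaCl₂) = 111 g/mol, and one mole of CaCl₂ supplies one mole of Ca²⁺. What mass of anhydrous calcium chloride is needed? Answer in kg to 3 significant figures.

Hardness to add: (161 − 121) = 40 mg/L as CaCO₃ × 209,000 L = 8360 g as CaCO₃.
Moles of Ca²⁺ (1 mol Ca²⁺ ≡ 1 mol CaCO₃): 8360 / 100.1 g/mol = 83.52 mol.
Mass of CaCl₂: 83.52 × 111 = 9270 g.

9.27 kg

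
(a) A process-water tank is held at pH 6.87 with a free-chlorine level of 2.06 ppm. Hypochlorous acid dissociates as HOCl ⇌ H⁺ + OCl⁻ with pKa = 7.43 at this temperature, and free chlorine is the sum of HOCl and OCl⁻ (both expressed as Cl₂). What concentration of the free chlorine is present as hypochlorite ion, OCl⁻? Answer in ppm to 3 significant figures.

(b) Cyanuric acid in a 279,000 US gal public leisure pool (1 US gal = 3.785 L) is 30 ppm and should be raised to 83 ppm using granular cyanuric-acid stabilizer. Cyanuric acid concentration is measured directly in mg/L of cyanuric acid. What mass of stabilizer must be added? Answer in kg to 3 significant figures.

(a) 0.445 ppm; (b) 56.0 kg

(a) [OCl⁻]/[HOCl] = 10^(pH − pKa) = 10^(6.87 − 7.43) = 10^-0.56 = 0.2754.
(a) Fraction as HOCl = 1 / (1 + 0.2754) = 0.7841.
(a) OCl⁻ = (1 − 0.7841) × 2.06 ppm = 0.4448 ppm.

(b) Volume: 279,000 US gal × 3.785 L/gal = 1,056,015 L.
(b) CYA to add: (83 − 30) = 53 mg/L × 1,056,015 L = 55,970 g cyanuric acid.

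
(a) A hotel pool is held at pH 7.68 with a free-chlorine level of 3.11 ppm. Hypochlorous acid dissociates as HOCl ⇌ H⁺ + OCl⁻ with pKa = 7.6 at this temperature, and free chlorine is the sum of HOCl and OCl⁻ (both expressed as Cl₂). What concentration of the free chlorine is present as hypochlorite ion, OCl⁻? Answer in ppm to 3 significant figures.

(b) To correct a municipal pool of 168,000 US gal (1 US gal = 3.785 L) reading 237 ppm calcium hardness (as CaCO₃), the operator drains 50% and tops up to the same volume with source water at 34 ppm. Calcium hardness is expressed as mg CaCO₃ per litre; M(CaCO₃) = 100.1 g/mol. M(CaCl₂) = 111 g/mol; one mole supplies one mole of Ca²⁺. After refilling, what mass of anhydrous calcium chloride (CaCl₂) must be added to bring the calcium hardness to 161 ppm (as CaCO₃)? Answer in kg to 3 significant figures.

(a) 1.70 ppm; (b) 18.0 kg

(a) [OCl⁻]/[HOCl] = 10^(pH − pKa) = 10^(7.68 − 7.6) = 10^0.08 = 1.202.
(a) Fraction as HOCl = 1 / (1 + 1.202) = 0.4541.
(a) OCl⁻ = (1 − 0.4541) × 3.11 ppm = 1.698 ppm.

(b) Volume: 168,000 US gal × 3.785 L/gal = 635,880 L.
(b) After draining 50% and refilling: 237 × 0.50 + 34 × 0.50 = 135.5 ppm.
(b) Deficit to target: 161 − 135.5 = 25.5 mg/L.
(b) As CaCO₃: 25.5 mg/L × 635,880 L = 16,210 g; ÷ 100.1 = 162 mol Ca²⁺.
(b) Mass: 162 × 111 = 17,980 g.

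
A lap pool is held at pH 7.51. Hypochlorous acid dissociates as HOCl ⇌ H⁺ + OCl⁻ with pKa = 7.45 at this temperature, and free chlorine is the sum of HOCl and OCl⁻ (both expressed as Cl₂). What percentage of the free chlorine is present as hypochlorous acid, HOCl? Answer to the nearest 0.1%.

46.6%

[OCl⁻]/[HOCl] = 10^(pH − pKa) = 10^(7.51 − 7.45) = 10^0.06 = 1.148.
Fraction as HOCl = 1 / (1 + 1.148) = 0.4655.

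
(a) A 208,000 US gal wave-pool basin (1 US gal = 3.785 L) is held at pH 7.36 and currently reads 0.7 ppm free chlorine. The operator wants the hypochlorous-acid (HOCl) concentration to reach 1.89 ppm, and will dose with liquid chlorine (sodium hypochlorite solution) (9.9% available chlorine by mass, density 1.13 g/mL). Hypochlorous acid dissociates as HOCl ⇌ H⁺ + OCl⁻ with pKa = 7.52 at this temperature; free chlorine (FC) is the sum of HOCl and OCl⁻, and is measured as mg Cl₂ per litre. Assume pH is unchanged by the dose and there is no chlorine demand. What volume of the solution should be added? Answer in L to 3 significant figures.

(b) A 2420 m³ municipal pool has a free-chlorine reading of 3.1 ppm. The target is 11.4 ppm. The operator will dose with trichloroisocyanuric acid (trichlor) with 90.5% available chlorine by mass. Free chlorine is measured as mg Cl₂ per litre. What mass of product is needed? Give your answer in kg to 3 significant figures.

(a) 17.6 L; (b) 22.2 kg

(a) Volume: 208,000 US gal × 3.785 L/gal = 787,280 L.
(a) [OCl⁻]/[HOCl] = 10^(pH − pKa) = 10^(7.36 − 7.52) = 0.6918; fraction as HOCl = 1/(1 + 0.6918) = 0.5911.
(a) Free chlorine required for 1.89 ppm HOCl: 1.89 / 0.5911 = 3.198 ppm.
(a) FC to add: 3.198 − 0.7 = 2.498 mg/L as Cl₂.
(a) Cl₂ equivalent: 2.498 mg/L × 787,280 L = 1966 g.
(a) Product at 9.9% available Cl: 1966 / 0.099 = 19,860 g.
(a) Volume: 19,860 g ÷ 1.13 g/mL = 17,580 mL.

(b) Volume: 2420 m³ = 2,420,000 L.
(b) Chlorine deficit: 11.4 − 3.1 = 8.3 ppm = 8.3 mg/L as Cl₂.
(b) Cl₂ equivalent needed: 8.3 mg/L × 2,420,000 L = 20,090,000 mg = 20,090 g.
(b) Product at 90.5% available chlorine: 20,090 / 0.905 = 22,190 g.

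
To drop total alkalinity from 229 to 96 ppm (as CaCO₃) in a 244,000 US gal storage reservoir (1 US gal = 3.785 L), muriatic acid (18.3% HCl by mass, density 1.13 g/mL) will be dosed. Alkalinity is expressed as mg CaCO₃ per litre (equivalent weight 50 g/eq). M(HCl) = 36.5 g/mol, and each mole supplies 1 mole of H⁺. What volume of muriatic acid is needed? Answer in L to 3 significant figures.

434 L

Volume: 244,000 US gal × 3.785 L/gal = 923,540 L.
Alkalinity to neutralize: (229 − 96) = 133 mg/L as CaCO₃ × 923,540 L = 122,800 g as CaCO₃.
Equivalents of H⁺ required: 122,800 ÷ 50 g/eq = 2457 eq = 2457 mol HCl.
Mass of HCl: 2457 × 36.5 = 89,670 g.
Mass of 18.3% solution: 89,670 / 0.183 = 490,000 g.
Volume: 490,000 g ÷ 1.13 g/mL = 433,600 mL.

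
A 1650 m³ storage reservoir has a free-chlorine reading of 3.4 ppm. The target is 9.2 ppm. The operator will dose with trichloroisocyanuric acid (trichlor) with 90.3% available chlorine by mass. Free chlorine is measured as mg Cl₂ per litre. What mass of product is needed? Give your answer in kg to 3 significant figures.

Volume: 1650 m³ = 1,650,000 L.
Chlorine deficit: 9.2 − 3.4 = 5.8 ppm = 5.8 mg/L as Cl₂.
Cl₂ equivalent needed: 5.8 mg/L × 1,650,000 L = 9,570,000 mg = 9570 g.
Product at 90.3% available chlorine: 9570 / 0.903 = 10,600 g.

10.6 kg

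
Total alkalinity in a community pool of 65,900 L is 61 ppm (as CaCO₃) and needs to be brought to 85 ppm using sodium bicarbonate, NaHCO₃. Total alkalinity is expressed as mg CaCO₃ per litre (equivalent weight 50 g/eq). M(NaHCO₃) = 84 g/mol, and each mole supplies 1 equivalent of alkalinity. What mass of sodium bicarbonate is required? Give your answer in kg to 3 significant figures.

2.66 kg

Alkalinity to add: (85 − 61) = 24 mg/L as CaCO₃ × 65,900 L = 1582 g as CaCO₃.
Equivalents: 1582 g ÷ 50 g/eq = 31.63 eq.
NaHCO₃ supplies 1 eq per mole → 31.63 mol.
Mass: 31.63 mol × 84 g/mol = 2657 g.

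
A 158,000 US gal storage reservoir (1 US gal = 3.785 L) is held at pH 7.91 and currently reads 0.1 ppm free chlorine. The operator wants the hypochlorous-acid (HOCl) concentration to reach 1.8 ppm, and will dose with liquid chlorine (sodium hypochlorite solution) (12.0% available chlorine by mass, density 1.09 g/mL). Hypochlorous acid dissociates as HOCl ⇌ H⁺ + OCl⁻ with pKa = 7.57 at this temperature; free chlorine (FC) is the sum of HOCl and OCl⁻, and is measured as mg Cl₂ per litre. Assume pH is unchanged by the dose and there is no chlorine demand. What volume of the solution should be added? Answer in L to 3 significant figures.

25.8 L

Volume: 158,000 US gal × 3.785 L/gal = 598,030 L.
[OCl⁻]/[HOCl] = 10^(pH − pKa) = 10^(7.91 − 7.57) = 2.188; fraction as HOCl = 1/(1 + 2.188) = 0.3137.
Free chlorine required for 1.8 ppm HOCl: 1.8 / 0.3137 = 5.738 ppm.
FC to add: 5.738 − 0.1 = 5.638 mg/L as Cl₂.
Cl₂ equivalent: 5.638 mg/L × 598,030 L = 3372 g.
Product at 12.0% available Cl: 3372 / 0.12 = 28,100 g.
Volume: 28,100 g ÷ 1.09 g/mL = 25,780 mL.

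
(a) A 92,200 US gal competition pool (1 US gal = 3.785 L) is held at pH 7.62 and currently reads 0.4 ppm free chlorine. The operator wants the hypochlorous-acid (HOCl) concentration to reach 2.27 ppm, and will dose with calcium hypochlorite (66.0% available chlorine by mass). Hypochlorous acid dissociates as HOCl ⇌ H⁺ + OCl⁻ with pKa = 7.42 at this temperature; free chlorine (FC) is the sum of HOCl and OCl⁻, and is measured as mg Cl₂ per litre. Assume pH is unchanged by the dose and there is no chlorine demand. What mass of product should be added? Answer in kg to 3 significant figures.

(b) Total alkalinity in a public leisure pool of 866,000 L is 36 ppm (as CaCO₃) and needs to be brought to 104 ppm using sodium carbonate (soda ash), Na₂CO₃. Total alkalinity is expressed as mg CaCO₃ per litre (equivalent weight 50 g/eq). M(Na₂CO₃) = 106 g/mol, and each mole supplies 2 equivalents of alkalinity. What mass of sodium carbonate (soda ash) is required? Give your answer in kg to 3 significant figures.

(a) 2.89 kg; (b) 62.4 kg

(a) Volume: 92,200 US gal × 3.785 L/gal = 348,977 L.
(a) [OCl⁻]/[HOCl] = 10^(pH − pKa) = 10^(7.62 − 7.42) = 1.585; fraction as HOCl = 1/(1 + 1.585) = 0.3869.
(a) Free chlorine required for 2.27 ppm HOCl: 2.27 / 0.3869 = 5.868 ppm.
(a) FC to add: 5.868 − 0.4 = 5.468 mg/L as Cl₂.
(a) Cl₂ equivalent: 5.468 mg/L × 348,977 L = 1908 g.
(a) Product at 66.0% available Cl: 1908 / 0.66 = 2891 g.

(b) Alkalinity to add: (104 − 36) = 68 mg/L as CaCO₃ × 866,000 L = 58,890 g as CaCO₃.
(b) Equivalents: 58,890 g ÷ 50 g/eq = 1178 eq.
(b) Each mole of Na₂CO₃ supplies 2 eq, so 1178 / 2 = 588.9 mol.
(b) Mass: 588.9 mol × 106 g/mol = 62,420 g.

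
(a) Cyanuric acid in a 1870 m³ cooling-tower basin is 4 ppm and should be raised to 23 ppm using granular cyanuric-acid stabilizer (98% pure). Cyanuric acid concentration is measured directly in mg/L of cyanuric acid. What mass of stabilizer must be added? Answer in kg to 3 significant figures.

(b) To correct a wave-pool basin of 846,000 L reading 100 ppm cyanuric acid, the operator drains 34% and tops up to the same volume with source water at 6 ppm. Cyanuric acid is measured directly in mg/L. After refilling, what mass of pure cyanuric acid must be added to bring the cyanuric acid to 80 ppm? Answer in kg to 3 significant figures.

(a) Volume: 1870 m³ = 1,870,000 L.
(a) CYA to add: (23 − 4) = 19 mg/L × 1,870,000 L = 35,530 g cyanuric acid.
(a) At 98% purity: 35,530 / 0.98 = 36,260 g product.

(b) After draining 34% and refilling: 100 × 0.66 + 6 × 0.34 = 68.04 ppm.
(b) Deficit to target: 80 − 68.04 = 11.96 mg/L.
(b) Mass: 11.96 mg/L × 846,000 L = 10,120 g cyanuric acid.

(a) 36.3 kg; (b) 10.1 kg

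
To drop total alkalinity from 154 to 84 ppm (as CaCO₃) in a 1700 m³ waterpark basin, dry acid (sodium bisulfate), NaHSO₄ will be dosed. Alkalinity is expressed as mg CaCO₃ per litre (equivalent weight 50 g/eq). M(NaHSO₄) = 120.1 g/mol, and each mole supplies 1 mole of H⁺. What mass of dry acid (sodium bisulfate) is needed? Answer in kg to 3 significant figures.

Volume: 1700 m³ = 1,700,000 L.
Alkalinity to neutralize: (154 − 84) = 70 mg/L as CaCO₃ × 1,700,000 L = 119,000 g as CaCO₃.
Equivalents of H⁺ required: 119,000 ÷ 50 g/eq = 2380 eq = 2380 mol NaHSO₄.
Mass of NaHSO₄: 2380 × 120.1 = 285,800 g.

286 kg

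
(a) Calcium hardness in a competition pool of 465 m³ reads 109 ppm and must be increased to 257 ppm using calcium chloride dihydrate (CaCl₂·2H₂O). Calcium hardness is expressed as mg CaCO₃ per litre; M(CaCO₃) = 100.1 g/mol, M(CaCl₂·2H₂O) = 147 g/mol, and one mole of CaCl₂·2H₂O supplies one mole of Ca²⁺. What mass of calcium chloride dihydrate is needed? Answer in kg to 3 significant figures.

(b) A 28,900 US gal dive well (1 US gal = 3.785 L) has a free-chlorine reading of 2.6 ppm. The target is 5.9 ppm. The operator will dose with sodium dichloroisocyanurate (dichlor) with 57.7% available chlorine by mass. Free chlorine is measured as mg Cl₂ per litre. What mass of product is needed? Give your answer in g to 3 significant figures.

(a) 101 kg; (b) 626 g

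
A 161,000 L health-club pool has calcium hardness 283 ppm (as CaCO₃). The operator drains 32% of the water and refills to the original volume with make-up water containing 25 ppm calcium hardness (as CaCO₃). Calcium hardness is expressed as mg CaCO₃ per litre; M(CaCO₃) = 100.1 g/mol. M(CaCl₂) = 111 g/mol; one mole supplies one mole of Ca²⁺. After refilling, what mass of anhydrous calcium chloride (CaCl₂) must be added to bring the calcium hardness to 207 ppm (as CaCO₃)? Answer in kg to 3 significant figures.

1.17 kg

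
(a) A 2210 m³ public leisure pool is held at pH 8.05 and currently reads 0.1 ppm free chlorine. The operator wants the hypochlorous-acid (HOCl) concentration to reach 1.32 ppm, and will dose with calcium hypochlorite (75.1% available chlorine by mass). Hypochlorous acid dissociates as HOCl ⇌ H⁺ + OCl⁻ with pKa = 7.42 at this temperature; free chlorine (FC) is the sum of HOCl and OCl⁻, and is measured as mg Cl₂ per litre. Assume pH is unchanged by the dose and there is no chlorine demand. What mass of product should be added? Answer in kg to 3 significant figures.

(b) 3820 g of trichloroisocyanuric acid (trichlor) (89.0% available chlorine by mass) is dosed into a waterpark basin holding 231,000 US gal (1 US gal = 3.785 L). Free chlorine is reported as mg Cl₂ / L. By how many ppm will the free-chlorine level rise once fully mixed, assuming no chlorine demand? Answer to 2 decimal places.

(a) 20.2 kg; (b) 3.89 ppm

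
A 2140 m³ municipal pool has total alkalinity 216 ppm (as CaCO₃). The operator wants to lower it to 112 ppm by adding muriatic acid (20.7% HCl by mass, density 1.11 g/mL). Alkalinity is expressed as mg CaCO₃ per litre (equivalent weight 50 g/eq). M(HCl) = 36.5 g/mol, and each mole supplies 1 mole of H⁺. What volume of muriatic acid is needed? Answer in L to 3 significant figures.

707 L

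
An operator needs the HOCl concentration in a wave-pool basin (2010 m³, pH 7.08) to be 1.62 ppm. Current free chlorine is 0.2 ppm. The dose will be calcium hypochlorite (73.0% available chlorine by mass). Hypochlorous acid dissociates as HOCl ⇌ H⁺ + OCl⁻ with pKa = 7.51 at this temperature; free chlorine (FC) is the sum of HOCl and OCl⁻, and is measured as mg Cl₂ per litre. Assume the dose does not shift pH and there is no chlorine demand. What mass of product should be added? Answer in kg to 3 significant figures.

5.57 kg

Volume: 2010 m³ = 2,010,000 L.
[OCl⁻]/[HOCl] = 10^(pH − pKa) = 10^(7.08 − 7.51) = 0.3715; fraction as HOCl = 1/(1 + 0.3715) = 0.7291.
Free chlorine required for 1.62 ppm HOCl: 1.62 / 0.7291 = 2.222 ppm.
FC to add: 2.222 − 0.2 = 2.022 mg/L as Cl₂.
Cl₂ equivalent: 2.022 mg/L × 2,010,000 L = 4064 g.
Product at 73.0% available Cl: 4064 / 0.73 = 5567 g.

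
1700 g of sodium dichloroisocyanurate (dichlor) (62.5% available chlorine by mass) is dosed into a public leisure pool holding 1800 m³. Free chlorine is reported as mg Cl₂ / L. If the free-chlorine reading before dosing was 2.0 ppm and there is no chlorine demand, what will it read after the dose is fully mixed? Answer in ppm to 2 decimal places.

Volume: 1800 m³ = 1,800,000 L.
Available chlorine delivered: 1700 g × 0.625 = 1062 g as Cl₂.
Concentration rise: 1062 g / 1,800,000 L = 0.5903 mg/L = 0.59 ppm.
Final FC: 2.0 + 0.59 = 2.59 ppm.

2.59 ppm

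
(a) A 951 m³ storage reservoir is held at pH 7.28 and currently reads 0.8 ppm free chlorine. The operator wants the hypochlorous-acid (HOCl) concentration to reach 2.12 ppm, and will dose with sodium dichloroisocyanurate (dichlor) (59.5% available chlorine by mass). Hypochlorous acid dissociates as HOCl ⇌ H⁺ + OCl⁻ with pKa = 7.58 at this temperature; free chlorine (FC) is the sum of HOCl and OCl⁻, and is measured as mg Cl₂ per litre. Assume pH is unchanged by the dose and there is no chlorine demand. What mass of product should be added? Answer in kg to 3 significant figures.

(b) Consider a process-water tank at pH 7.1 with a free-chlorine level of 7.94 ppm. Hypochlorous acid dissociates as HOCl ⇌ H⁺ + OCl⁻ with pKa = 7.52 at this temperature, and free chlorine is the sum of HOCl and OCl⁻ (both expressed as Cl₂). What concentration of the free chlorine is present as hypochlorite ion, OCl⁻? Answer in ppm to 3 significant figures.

(a) 3.81 kg; (b) 2.19 ppm

(a) Volume: 951 m³ = 951,000 L.
(a) [OCl⁻]/[HOCl] = 10^(pH − pKa) = 10^(7.28 − 7.58) = 0.5012; fraction as HOCl = 1/(1 + 0.5012) = 0.6661.
(a) Free chlorine required for 2.12 ppm HOCl: 2.12 / 0.6661 = 3.183 ppm.
(a) FC to add: 3.183 − 0.8 = 2.383 mg/L as Cl₂.
(a) Cl₂ equivalent: 2.383 mg/L × 951,000 L = 2266 g.
(a) Product at 59.5% available Cl: 2266 / 0.595 = 3808 g.

(b) [OCl⁻]/[HOCl] = 10^(pH − pKa) = 10^(7.1 − 7.52) = 10^-0.42 = 0.3802.
(b) Fraction as HOCl = 1 / (1 + 0.3802) = 0.7245.
(b) OCl⁻ = (1 − 0.7245) × 7.94 ppm = 2.187 ppm.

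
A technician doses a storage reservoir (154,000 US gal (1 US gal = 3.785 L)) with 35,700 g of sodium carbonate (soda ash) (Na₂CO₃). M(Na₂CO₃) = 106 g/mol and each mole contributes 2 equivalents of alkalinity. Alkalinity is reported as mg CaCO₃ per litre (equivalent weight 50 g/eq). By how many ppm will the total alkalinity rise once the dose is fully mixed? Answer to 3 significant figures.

57.8 ppm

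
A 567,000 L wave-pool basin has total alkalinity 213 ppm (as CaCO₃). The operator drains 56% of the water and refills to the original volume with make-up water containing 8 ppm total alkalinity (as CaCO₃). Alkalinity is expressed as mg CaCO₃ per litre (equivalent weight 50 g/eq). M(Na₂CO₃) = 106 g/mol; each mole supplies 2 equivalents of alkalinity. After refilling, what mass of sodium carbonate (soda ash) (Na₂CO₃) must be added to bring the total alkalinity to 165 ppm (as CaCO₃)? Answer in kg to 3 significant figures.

40.1 kg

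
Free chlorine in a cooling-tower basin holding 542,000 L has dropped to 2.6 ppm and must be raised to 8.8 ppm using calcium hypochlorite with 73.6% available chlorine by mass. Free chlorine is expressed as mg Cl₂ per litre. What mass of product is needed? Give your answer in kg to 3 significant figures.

Chlorine deficit: 8.8 − 2.6 = 6.2 ppm = 6.2 mg/L as Cl₂.
Cl₂ equivalent needed: 6.2 mg/L × 542,000 L = 3,360,000 mg = 3360 g.
Product at 73.6% available chlorine: 3360 / 0.736 = 4566 g.

4.57 kg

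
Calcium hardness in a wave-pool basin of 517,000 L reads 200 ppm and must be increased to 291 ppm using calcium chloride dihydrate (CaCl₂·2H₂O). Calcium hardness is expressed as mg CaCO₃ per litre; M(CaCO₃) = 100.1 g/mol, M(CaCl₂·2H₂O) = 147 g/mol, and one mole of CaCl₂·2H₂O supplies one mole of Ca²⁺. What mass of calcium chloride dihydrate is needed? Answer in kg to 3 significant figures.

69.1 kg

Hardness to add: (291 − 200) = 91 mg/L as CaCO₃ × 517,000 L = 47,050 g as CaCO₃.
Moles of Ca²⁺ (1 mol Ca²⁺ ≡ 1 mol CaCO₃): 47,050 / 100.1 g/mol = 470 mol.
Mass of CaCl₂·2H₂O: 470 × 147 = 69,090 g.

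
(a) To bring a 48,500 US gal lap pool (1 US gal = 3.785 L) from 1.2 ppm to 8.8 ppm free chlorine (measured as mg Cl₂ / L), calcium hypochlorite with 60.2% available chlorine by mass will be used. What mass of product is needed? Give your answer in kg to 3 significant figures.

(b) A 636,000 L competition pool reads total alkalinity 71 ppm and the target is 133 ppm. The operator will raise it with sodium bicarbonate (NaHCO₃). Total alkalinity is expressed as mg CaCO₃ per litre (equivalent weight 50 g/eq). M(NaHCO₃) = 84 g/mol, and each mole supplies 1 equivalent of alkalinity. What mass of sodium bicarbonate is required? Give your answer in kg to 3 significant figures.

(a) Volume: 48,500 US gal × 3.785 L/gal = 183,572 L.
(a) Chlorine deficit: 8.8 − 1.2 = 7.6 ppm = 7.6 mg/L as Cl₂.
(a) Cl₂ equivalent needed: 7.6 mg/L × 183,572 L = 1,395,000 mg = 1395 g.
(a) Product at 60.2% available chlorine: 1395 / 0.602 = 2318 g.

(b) Alkalinity to add: (133 − 71) = 62 mg/L as CaCO₃ × 636,000 L = 39,430 g as CaCO₃.
(b) Equivalents: 39,430 g ÷ 50 g/eq = 788.6 eq.
(b) NaHCO₃ supplies 1 eq per mole → 788.6 mol.
(b) Mass: 788.6 mol × 84 g/mol = 66,250 g.

(a) 2.32 kg; (b) 66.2 kg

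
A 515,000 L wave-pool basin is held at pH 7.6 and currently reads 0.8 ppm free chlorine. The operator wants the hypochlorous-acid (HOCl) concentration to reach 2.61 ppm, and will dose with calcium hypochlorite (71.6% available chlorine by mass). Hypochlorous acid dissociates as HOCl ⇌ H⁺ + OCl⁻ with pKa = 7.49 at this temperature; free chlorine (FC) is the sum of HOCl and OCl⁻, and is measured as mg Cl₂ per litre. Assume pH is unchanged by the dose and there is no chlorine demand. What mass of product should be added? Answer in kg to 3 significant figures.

3.72 kg

[OCl⁻]/[HOCl] = 10^(pH − pKa) = 10^(7.6 − 7.49) = 1.288; fraction as HOCl = 1/(1 + 1.288) = 0.437.
Free chlorine required for 2.61 ppm HOCl: 2.61 / 0.437 = 5.972 ppm.
FC to add: 5.972 − 0.8 = 5.172 mg/L as Cl₂.
Cl₂ equivalent: 5.172 mg/L × 515,000 L = 2664 g.
Product at 71.6% available Cl: 2664 / 0.716 = 3720 g.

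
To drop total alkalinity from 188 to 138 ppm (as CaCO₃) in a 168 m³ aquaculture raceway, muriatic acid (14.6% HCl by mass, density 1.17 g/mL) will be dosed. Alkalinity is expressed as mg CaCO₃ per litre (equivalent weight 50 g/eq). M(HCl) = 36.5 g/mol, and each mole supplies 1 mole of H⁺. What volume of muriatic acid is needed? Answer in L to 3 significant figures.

35.9 L

Volume: 168 m³ = 168,000 L.
Alkalinity to neutralize: (188 − 138) = 50 mg/L as CaCO₃ × 168,000 L = 8400 g as CaCO₃.
Equivalents of H⁺ required: 8400 ÷ 50 g/eq = 168 eq = 168 mol HCl.
Mass of HCl: 168 × 36.5 = 6132 g.
Mass of 14.6% solution: 6132 / 0.146 = 42,000 g.
Volume: 42,000 g ÷ 1.17 g/mL = 35,900 mL.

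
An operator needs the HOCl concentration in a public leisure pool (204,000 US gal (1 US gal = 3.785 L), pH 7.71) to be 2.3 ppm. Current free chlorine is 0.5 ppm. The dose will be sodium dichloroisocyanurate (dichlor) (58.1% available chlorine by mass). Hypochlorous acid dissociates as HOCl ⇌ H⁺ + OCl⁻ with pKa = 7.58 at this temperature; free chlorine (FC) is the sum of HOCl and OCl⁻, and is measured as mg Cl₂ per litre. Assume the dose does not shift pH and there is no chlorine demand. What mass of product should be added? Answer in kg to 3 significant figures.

Volume: 204,000 US gal × 3.785 L/gal = 772,140 L.
[OCl⁻]/[HOCl] = 10^(pH − pKa) = 10^(7.71 − 7.58) = 1.349; fraction as HOCl = 1/(1 + 1.349) = 0.4257.
Free chlorine required for 2.3 ppm HOCl: 2.3 / 0.4257 = 5.403 ppm.
FC to add: 5.403 − 0.5 = 4.903 mg/L as Cl₂.
Cl₂ equivalent: 4.903 mg/L × 772,140 L = 3786 g.
Product at 58.1% available Cl: 3786 / 0.581 = 6515 g.

6.52 kg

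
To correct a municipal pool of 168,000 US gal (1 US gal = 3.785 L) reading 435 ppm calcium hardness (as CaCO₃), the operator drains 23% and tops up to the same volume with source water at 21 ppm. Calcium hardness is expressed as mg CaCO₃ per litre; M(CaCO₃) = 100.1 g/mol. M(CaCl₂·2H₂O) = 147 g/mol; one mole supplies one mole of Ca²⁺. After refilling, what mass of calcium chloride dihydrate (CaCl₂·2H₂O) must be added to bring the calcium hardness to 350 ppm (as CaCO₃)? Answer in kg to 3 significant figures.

9.54 kg

Volume: 168,000 US gal × 3.785 L/gal = 635,880 L.
After draining 23% and refilling: 435 × 0.77 + 21 × 0.23 = 339.78 ppm.
Deficit to target: 350 − 339.78 = 10.22 mg/L.
As CaCO₃: 10.22 mg/L × 635,880 L = 6499 g; ÷ 100.1 = 64.92 mol Ca²⁺.
Mass: 64.92 × 147 = 9544 g.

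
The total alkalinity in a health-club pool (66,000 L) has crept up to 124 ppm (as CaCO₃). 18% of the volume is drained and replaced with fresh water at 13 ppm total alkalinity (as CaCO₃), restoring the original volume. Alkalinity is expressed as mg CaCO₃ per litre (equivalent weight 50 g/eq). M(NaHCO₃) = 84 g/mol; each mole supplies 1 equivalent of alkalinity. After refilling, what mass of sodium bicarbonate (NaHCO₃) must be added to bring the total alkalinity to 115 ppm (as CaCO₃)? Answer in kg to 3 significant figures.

1.22 kg

After draining 18% and refilling: 124 × 0.82 + 13 × 0.18 = 104.02 ppm.
Deficit to target: 115 − 104.02 = 10.98 mg/L.
As CaCO₃: 10.98 mg/L × 66,000 L = 724.7 g; ÷ 50 g/eq ÷ 1 = 14.49 mol NaHCO₃.
Mass: 14.49 × 84 = 1217 g.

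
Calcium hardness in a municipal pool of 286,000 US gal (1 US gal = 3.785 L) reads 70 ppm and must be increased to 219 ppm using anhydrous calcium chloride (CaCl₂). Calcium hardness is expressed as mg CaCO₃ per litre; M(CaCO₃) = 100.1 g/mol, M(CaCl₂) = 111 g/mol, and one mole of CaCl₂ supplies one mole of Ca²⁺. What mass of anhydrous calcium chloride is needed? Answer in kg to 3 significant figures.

179 kg

Volume: 286,000 US gal × 3.785 L/gal = 1,082,510 L.
Hardness to add: (219 − 70) = 149 mg/L as CaCO₃ × 1,082,510 L = 161,300 g as CaCO₃.
Moles of Ca²⁺ (1 mol Ca²⁺ ≡ 1 mol CaCO₃): 161,300 / 100.1 g/mol = 1611 mol.
Mass of CaCl₂: 1611 × 111 = 178,900 g.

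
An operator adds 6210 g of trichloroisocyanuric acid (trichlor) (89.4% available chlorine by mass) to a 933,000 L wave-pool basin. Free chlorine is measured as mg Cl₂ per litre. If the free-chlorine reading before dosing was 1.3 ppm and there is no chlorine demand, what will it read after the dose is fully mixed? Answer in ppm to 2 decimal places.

Available chlorine delivered: 6210 g × 0.894 = 5552 g as Cl₂.
Concentration rise: 5552 g / 933,000 L = 5.95 mg/L = 5.95 ppm.
Final FC: 1.3 + 5.95 = 7.25 ppm.

7.25 ppm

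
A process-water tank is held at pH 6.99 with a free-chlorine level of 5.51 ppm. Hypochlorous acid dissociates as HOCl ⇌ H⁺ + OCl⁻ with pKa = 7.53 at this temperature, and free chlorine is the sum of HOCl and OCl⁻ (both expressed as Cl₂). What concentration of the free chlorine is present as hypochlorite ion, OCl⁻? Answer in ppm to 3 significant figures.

1.23 ppm

[OCl⁻]/[HOCl] = 10^(pH − pKa) = 10^(6.99 − 7.53) = 10^-0.54 = 0.2884.
Fraction as HOCl = 1 / (1 + 0.2884) = 0.7762.
OCl⁻ = (1 − 0.7762) × 5.51 ppm = 1.233 ppm.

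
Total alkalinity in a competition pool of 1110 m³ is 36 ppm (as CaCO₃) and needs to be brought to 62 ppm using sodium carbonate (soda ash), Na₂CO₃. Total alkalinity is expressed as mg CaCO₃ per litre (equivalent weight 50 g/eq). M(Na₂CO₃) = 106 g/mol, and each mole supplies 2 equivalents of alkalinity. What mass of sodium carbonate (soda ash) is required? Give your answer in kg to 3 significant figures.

30.6 kg

Volume: 1110 m³ = 1,110,000 L.
Alkalinity to add: (62 − 36) = 26 mg/L as CaCO₃ × 1,110,000 L = 28,860 g as CaCO₃.
Equivalents: 28,860 g ÷ 50 g/eq = 577.2 eq.
Each mole of Na₂CO₃ supplies 2 eq, so 577.2 / 2 = 288.6 mol.
Mass: 288.6 mol × 106 g/mol = 30,590 g.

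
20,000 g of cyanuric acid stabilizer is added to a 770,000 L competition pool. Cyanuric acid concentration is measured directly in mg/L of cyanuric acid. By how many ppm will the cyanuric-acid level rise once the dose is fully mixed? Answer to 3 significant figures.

Rise: 20,000 g / 770,000 L × 1000 = 25.97 mg/L.

26.0 ppm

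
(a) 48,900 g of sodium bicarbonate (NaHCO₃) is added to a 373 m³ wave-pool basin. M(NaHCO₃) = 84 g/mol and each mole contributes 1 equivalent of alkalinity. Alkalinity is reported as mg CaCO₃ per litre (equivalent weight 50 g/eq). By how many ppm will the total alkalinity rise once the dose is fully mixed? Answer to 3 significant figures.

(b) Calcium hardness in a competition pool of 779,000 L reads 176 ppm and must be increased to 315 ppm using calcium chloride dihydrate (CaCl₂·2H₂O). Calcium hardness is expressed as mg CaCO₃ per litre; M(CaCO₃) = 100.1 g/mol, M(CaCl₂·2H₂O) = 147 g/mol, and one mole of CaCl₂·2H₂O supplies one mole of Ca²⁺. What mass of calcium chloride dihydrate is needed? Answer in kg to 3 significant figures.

(a) Volume: 373 m³ = 373,000 L.
(a) Moles of NaHCO₃: 48,900 g ÷ 84 g/mol = 582.1 mol → 582.1 eq of alkalinity.
(a) As CaCO₃: 582.1 eq × 50 g/eq = 29,110 g.
(a) Rise: 29,110 g / 373,000 L × 1000 = 78.04 mg/L.

(b) Hardness to add: (315 − 176) = 139 mg/L as CaCO₃ × 779,000 L = 108,300 g as CaCO₃.
(b) Moles of Ca²⁺ (1 mol Ca²⁺ ≡ 1 mol CaCO₃): 108,300 / 100.1 g/mol = 1082 mol.
(b) Mass of CaCl₂·2H₂O: 1082 × 147 = 159,000 g.

(a) 78.0 ppm; (b) 159 kg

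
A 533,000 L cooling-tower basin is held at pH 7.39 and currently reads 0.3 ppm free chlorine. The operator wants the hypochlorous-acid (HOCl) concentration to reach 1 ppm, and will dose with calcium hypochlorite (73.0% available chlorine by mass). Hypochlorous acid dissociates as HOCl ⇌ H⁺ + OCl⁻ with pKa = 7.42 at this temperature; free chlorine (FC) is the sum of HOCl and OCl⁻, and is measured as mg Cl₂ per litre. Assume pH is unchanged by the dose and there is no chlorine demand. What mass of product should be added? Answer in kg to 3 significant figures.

[OCl⁻]/[HOCl] = 10^(pH − pKa) = 10^(7.39 − 7.42) = 0.9333; fraction as HOCl = 1/(1 + 0.9333) = 0.5173.
Free chlorine required for 1 ppm HOCl: 1 / 0.5173 = 1.933 ppm.
FC to add: 1.933 − 0.3 = 1.633 mg/L as Cl₂.
Cl₂ equivalent: 1.633 mg/L × 533,000 L = 870.5 g.
Product at 73.0% available Cl: 870.5 / 0.73 = 1192 g.

1.19 kg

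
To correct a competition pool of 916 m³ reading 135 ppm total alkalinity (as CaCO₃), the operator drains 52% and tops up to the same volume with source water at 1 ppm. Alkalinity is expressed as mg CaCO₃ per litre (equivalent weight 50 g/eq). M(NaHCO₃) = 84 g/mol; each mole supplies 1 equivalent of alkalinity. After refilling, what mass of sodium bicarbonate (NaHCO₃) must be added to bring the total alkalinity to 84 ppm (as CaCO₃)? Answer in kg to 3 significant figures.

28.7 kg

Volume: 916 m³ = 916,000 L.
After draining 52% and refilling: 135 × 0.48 + 1 × 0.52 = 65.32 ppm.
Deficit to target: 84 − 65.32 = 18.68 mg/L.
As CaCO₃: 18.68 mg/L × 916,000 L = 17,110 g; ÷ 50 g/eq ÷ 1 = 342.2 mol NaHCO₃.
Mass: 342.2 × 84 = 28,750 g.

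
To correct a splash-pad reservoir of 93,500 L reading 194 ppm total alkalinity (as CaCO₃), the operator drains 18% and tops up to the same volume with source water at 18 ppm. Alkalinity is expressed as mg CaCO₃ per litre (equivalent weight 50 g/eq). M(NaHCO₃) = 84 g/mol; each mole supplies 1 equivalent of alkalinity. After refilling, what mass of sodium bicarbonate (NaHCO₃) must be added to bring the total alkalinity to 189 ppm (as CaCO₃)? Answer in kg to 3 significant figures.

After draining 18% and refilling: 194 × 0.82 + 18 × 0.18 = 162.32 ppm.
Deficit to target: 189 − 162.32 = 26.68 mg/L.
As CaCO₃: 26.68 mg/L × 93,500 L = 2495 g; ÷ 50 g/eq ÷ 1 = 49.89 mol NaHCO₃.
Mass: 49.89 × 84 = 4191 g.

4.19 kg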